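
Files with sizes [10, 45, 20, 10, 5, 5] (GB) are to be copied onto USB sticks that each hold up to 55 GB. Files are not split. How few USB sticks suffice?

2

Total = 45 + 20 + 10 + 10 + 5 + 5 = 95 GB.
Lower bound: ⌈95/55⌉ = 2 USB sticks.
A packing using 2 USB sticks:
  USB stick 1: 45 + 10 = 55
  USB stick 2: 20 + 10 + 5 + 5 = 40
This matches the lower bound, so 2 is optimal.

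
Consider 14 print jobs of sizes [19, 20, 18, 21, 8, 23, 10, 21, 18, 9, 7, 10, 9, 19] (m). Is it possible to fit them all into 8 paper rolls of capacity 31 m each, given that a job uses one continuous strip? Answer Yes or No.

Yes

A valid assignment using 8 paper rolls:
  roll 1: 23 + 8 = 31
  roll 2: 21 + 10 = 31
  roll 3: 21 + 10 = 31
  roll 4: 20 + 9 = 29
  roll 5: 19 + 9 = 28
  roll 6: 19 + 7 = 26
  roll 7: 18 = 18
  roll 8: 18 = 18
Every load is within 31 m, so 8 paper rolls suffice.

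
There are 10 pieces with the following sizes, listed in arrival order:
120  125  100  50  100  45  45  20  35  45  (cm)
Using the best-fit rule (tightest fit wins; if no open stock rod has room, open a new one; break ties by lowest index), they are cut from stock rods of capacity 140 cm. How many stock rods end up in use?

6

  120 → stock rod 1 (new)  [load 120/140]
  125 → stock rod 2 (new)  [load 125/140]
  100 → stock rod 3 (new)  [load 100/140]
  50 → stock rod 4 (new)  [load 50/140]
  100 → stock rod 5 (new)  [load 100/140]
  45 → stock rod 4  [load 95/140]
  45 → stock rod 4  [load 140/140]
  20 → stock rod 1  [load 140/140]
  35 → stock rod 3  [load 135/140]
  45 → stock rod 6 (new)  [load 45/140]
6 stock rods opened.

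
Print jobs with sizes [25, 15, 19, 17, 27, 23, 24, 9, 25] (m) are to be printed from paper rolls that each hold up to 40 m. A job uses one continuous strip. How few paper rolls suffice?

6

Total = 27 + 25 + 25 + 24 + 23 + 19 + 17 + 15 + 9 = 184 m.
Lower bound: ⌈184/40⌉ = 5 paper rolls.
A packing using 6 paper rolls:
  roll 1: 27 + 9 = 36
  roll 2: 25 + 15 = 40
  roll 3: 25 = 25
  roll 4: 24 = 24
  roll 5: 23 + 17 = 40
  roll 6: 19 = 19
No arrangement into 5 paper rolls stays within capacity, so 6 is optimal.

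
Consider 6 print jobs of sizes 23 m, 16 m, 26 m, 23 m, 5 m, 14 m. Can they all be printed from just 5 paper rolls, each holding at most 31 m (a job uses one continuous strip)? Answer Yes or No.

A valid assignment using 4 paper rolls:
  roll 1: 26 + 5 = 31
  roll 2: 23 = 23
  roll 3: 23 = 23
  roll 4: 16 + 14 = 30
That uses only 4 ≤ 5, so 5 paper rolls are enough.

Yes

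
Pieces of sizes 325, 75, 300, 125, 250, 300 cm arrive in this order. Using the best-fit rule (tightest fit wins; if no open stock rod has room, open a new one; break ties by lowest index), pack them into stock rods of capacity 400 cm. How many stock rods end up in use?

4

  325 → stock rod 1 (new)  [load 325/400]
  75 → stock rod 1  [load 400/400]
  300 → stock rod 2 (new)  [load 300/400]
  125 → stock rod 3 (new)  [load 125/400]
  250 → stock rod 3  [load 375/400]
  300 → stock rod 4 (new)  [load 300/400]
4 stock rods opened.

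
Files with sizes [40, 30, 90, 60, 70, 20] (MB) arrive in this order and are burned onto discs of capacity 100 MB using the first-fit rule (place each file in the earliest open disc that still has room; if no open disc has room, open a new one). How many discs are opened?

  40 → disc 1 (new)  [load 40/100]
  30 → disc 1  [load 70/100]
  90 → disc 2 (new)  [load 90/100]
  60 → disc 3 (new)  [load 60/100]
  70 → disc 4 (new)  [load 70/100]
  20 → disc 1  [load 90/100]
4 discs opened.

4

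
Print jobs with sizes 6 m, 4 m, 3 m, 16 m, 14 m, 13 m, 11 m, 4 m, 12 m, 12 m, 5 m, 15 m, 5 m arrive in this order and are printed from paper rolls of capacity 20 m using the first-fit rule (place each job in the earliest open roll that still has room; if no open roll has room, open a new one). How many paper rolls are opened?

  6 → roll 1 (new)  [load 6/20]
  4 → roll 1  [load 10/20]
  3 → roll 1  [load 13/20]
  16 → roll 2 (new)  [load 16/20]
  14 → roll 3 (new)  [load 14/20]
  13 → roll 4 (new)  [load 13/20]
  11 → roll 5 (new)  [load 11/20]
  4 → roll 1  [load 17/20]
  12 → roll 6 (new)  [load 12/20]
  12 → roll 7 (new)  [load 12/20]
  5 → roll 3  [load 19/20]
  15 → roll 8 (new)  [load 15/20]
  5 → roll 4  [load 18/20]
8 paper rolls opened.

8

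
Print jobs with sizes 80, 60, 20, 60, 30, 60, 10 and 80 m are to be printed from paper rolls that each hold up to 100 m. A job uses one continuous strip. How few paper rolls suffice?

Total = 80 + 80 + 60 + 60 + 60 + 30 + 20 + 10 = 400 m.
Lower bound: ⌈400/100⌉ = 4 paper rolls.
Also, 5 print jobs each exceed 50 m, and no two of those can share a roll, so at least 5 paper rolls are needed.
A packing using 5 paper rolls:
  roll 1: 80 + 20 = 100
  roll 2: 80 + 10 = 90
  roll 3: 60 + 30 = 90
  roll 4: 60 = 60
  roll 5: 60 = 60
This matches the lower bound, so 5 is optimal.

5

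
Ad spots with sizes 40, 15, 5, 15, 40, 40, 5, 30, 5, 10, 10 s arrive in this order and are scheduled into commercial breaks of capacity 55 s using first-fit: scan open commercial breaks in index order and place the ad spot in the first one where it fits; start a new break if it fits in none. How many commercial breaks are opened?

  40 → break 1 (new)  [load 40/55]
  15 → break 1  [load 55/55]
  5 → break 2 (new)  [load 5/55]
  15 → break 2  [load 20/55]
  40 → break 3 (new)  [load 40/55]
  40 → break 4 (new)  [load 40/55]
  5 → break 2  [load 25/55]
  30 → break 2  [load 55/55]
  5 → break 3  [load 45/55]
  10 → break 3  [load 55/55]
  10 → break 4  [load 50/55]
4 commercial breaks opened.

4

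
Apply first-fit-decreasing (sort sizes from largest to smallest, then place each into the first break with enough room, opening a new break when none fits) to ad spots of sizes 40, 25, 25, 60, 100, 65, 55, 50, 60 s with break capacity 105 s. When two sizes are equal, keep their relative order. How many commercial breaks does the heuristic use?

Sorted descending: 100, 65, 60, 60, 55, 50, 40, 25, 25.
  100 → break 1 (new)  [load 100/105]
  65 → break 2 (new)  [load 65/105]
  60 → break 3 (new)  [load 60/105]
  60 → break 4 (new)  [load 60/105]
  55 → break 5 (new)  [load 55/105]
  50 → break 5  [load 105/105]
  40 → break 2  [load 105/105]
  25 → break 3  [load 85/105]
  25 → break 4  [load 85/105]
5 commercial breaks opened.

5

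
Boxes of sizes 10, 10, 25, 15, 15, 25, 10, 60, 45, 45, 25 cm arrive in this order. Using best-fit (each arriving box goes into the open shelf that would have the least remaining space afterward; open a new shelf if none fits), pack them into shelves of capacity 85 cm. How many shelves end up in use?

4

  10 → shelf 1 (new)  [load 10/85]
  10 → shelf 1  [load 20/85]
  25 → shelf 1  [load 45/85]
  15 → shelf 1  [load 60/85]
  15 → shelf 1  [load 75/85]
  25 → shelf 2 (new)  [load 25/85]
  10 → shelf 1  [load 85/85]
  60 → shelf 2  [load 85/85]
  45 → shelf 3 (new)  [load 45/85]
  45 → shelf 4 (new)  [load 45/85]
  25 → shelf 3  [load 70/85]
4 shelves opened.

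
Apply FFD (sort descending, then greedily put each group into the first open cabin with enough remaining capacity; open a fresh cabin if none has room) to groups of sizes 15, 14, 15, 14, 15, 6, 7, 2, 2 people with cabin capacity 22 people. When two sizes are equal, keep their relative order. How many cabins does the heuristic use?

5

Sorted descending: 15, 15, 15, 14, 14, 7, 6, 2, 2.
  15 → cabin 1 (new)  [load 15/22]
  15 → cabin 2 (new)  [load 15/22]
  15 → cabin 3 (new)  [load 15/22]
  14 → cabin 4 (new)  [load 14/22]
  14 → cabin 5 (new)  [load 14/22]
  7 → cabin 1  [load 22/22]
  6 → cabin 2  [load 21/22]
  2 → cabin 3  [load 17/22]
  2 → cabin 3  [load 19/22]
5 cabins opened.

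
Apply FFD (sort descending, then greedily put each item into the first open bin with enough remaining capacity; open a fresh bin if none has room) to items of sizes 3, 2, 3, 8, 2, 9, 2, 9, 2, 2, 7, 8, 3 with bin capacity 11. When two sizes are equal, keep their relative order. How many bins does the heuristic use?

Sorted descending: 9, 9, 8, 8, 7, 3, 3, 3, 2, 2, 2, 2, 2.
  9 → bin 1 (new)  [load 9/11]
  9 → bin 2 (new)  [load 9/11]
  8 → bin 3 (new)  [load 8/11]
  8 → bin 4 (new)  [load 8/11]
  7 → bin 5 (new)  [load 7/11]
  3 → bin 3  [load 11/11]
  3 → bin 4  [load 11/11]
  3 → bin 5  [load 10/11]
  2 → bin 1  [load 11/11]
  2 → bin 2  [load 11/11]
  2 → bin 6 (new)  [load 2/11]
  2 → bin 6  [load 4/11]
  2 → bin 6  [load 6/11]
6 bins opened.

6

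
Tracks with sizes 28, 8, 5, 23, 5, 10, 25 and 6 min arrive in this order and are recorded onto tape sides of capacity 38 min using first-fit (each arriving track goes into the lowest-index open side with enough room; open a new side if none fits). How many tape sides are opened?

4

  28 → side 1 (new)  [load 28/38]
  8 → side 1  [load 36/38]
  5 → side 2 (new)  [load 5/38]
  23 → side 2  [load 28/38]
  5 → side 2  [load 33/38]
  10 → side 3 (new)  [load 10/38]
  25 → side 3  [load 35/38]
  6 → side 4 (new)  [load 6/38]
4 tape sides opened.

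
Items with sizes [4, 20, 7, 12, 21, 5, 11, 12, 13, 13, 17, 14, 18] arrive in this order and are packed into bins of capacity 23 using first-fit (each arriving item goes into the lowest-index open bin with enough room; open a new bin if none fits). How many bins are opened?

  4 → bin 1 (new)  [load 4/23]
  20 → bin 2 (new)  [load 20/23]
  7 → bin 1  [load 11/23]
  12 → bin 1  [load 23/23]
  21 → bin 3 (new)  [load 21/23]
  5 → bin 4 (new)  [load 5/23]
  11 → bin 4  [load 16/23]
  12 → bin 5 (new)  [load 12/23]
  13 → bin 6 (new)  [load 13/23]
  13 → bin 7 (new)  [load 13/23]
  17 → bin 8 (new)  [load 17/23]
  14 → bin 9 (new)  [load 14/23]
  18 → bin 10 (new)  [load 18/23]
10 bins opened.

10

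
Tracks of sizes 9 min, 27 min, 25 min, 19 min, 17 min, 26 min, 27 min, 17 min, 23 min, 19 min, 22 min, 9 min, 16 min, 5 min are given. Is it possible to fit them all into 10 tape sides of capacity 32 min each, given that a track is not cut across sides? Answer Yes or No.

No

Total = 261 min; ⌈261/32⌉ = 9.
10 tracks each exceed half the capacity and cannot share a side, forcing at least 10 tape sides.
The bound of 10 does not rule out 10, but exhaustive search shows no assignment into 10 tape sides of capacity 32 min exists — the minimum is 11.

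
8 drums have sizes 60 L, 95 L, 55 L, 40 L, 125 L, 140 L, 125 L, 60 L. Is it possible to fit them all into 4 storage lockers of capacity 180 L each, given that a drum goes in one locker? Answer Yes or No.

No

Total = 700 L; ⌈700/180⌉ = 4.
The bound of 4 does not rule out 4, but exhaustive search shows no assignment into 4 storage lockers of capacity 180 L exists — the minimum is 5.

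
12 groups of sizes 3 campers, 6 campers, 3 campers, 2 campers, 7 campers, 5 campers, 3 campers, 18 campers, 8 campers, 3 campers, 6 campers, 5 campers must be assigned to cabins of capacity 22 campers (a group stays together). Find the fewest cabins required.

Total = 18 + 8 + 7 + 6 + 6 + 5 + 5 + 3 + 3 + 3 + 3 + 2 = 69 campers.
Lower bound: ⌈69/22⌉ = 4 cabins.
A packing using 4 cabins:
  cabin 1: 18 + 3 = 21
  cabin 2: 8 + 7 + 6 = 21
  cabin 3: 6 + 5 + 5 + 3 + 3 = 22
  cabin 4: 3 + 2 = 5
This matches the lower bound, so 4 is optimal.

4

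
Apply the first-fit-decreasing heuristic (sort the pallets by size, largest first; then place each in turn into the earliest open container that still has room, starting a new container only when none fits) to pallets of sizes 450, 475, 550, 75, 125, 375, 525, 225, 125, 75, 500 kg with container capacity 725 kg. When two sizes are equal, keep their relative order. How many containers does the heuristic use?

6

Sorted descending: 550, 525, 500, 475, 450, 375, 225, 125, 125, 75, 75.
  550 → container 1 (new)  [load 550/725]
  525 → container 2 (new)  [load 525/725]
  500 → container 3 (new)  [load 500/725]
  475 → container 4 (new)  [load 475/725]
  450 → container 5 (new)  [load 450/725]
  375 → container 6 (new)  [load 375/725]
  225 → container 3  [load 725/725]
  125 → container 1  [load 675/725]
  125 → container 2  [load 650/725]
  75 → container 2  [load 725/725]
  75 → container 4  [load 550/725]
6 containers opened.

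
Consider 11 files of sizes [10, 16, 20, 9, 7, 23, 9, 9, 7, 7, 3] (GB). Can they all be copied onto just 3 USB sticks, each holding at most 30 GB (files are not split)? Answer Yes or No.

Total = 120 GB; ⌈120/30⌉ = 4.
At least 4 USB sticks are required, but only 3 are allowed.

No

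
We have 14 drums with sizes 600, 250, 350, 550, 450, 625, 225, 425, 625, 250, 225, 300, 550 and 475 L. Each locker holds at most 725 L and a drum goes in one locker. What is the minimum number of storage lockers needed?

Total = 625 + 625 + 600 + 550 + 550 + 475 + 450 + 425 + 350 + 300 + 250 + 250 + 225 + 225 = 5900 L.
Lower bound: ⌈5900/725⌉ = 9 storage lockers.
A packing using 10 storage lockers:
  locker 1: 625 = 625
  locker 2: 625 = 625
  locker 3: 600 = 600
  locker 4: 550 = 550
  locker 5: 550 = 550
  locker 6: 475 + 250 = 725
  locker 7: 450 + 250 = 700
  locker 8: 425 + 300 = 725
  locker 9: 350 + 225 = 575
  locker 10: 225 = 225
No arrangement into 9 storage lockers stays within capacity, so 10 is optimal.

10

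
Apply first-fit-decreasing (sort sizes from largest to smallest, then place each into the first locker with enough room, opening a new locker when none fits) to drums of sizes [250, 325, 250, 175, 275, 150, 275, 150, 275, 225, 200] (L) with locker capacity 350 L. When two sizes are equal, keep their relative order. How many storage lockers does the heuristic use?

Sorted descending: 325, 275, 275, 275, 250, 250, 225, 200, 175, 150, 150.
  325 → locker 1 (new)  [load 325/350]
  275 → locker 2 (new)  [load 275/350]
  275 → locker 3 (new)  [load 275/350]
  275 → locker 4 (new)  [load 275/350]
  250 → locker 5 (new)  [load 250/350]
  250 → locker 6 (new)  [load 250/350]
  225 → locker 7 (new)  [load 225/350]
  200 → locker 8 (new)  [load 200/350]
  175 → locker 9 (new)  [load 175/350]
  150 → locker 8  [load 350/350]
  150 → locker 9  [load 325/350]
9 storage lockers opened.

9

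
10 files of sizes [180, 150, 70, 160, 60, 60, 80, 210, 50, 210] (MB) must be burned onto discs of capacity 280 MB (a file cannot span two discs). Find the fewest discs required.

5

Total = 210 + 210 + 180 + 160 + 150 + 80 + 70 + 60 + 60 + 50 = 1230 MB.
Lower bound: ⌈1230/280⌉ = 5 discs.
A packing using 5 discs:
  disc 1: 210 + 70 = 280
  disc 2: 210 + 60 = 270
  disc 3: 180 + 80 = 260
  disc 4: 160 + 60 + 50 = 270
  disc 5: 150 = 150
This matches the lower bound, so 5 is optimal.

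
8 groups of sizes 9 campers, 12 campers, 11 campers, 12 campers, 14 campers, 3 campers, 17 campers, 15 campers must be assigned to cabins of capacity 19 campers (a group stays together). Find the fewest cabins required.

7

Total = 17 + 15 + 14 + 12 + 12 + 11 + 9 + 3 = 93 campers.
Lower bound: ⌈93/19⌉ = 5 cabins.
Also, 6 groups each exceed 19/2 campers, and no two of those can share a cabin, so at least 6 cabins are needed.
A packing using 7 cabins:
  cabin 1: 17 = 17
  cabin 2: 15 + 3 = 18
  cabin 3: 14 = 14
  cabin 4: 12 = 12
  cabin 5: 12 = 12
  cabin 6: 11 = 11
  cabin 7: 9 = 9
No arrangement into 6 cabins stays within capacity, so 7 is optimal.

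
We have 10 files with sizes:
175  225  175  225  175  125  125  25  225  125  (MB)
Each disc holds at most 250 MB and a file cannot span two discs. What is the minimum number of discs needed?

Total = 225 + 225 + 225 + 175 + 175 + 175 + 125 + 125 + 125 + 25 = 1600 MB.
Lower bound: ⌈1600/250⌉ = 7 discs.
A packing using 8 discs:
  disc 1: 225 + 25 = 250
  disc 2: 225 = 225
  disc 3: 225 = 225
  disc 4: 175 = 175
  disc 5: 175 = 175
  disc 6: 175 = 175
  disc 7: 125 + 125 = 250
  disc 8: 125 = 125
No arrangement into 7 discs stays within capacity, so 8 is optimal.

8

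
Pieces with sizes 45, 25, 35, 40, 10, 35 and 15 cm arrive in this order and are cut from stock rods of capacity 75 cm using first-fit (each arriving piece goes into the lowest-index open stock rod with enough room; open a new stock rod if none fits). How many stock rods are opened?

  45 → stock rod 1 (new)  [load 45/75]
  25 → stock rod 1  [load 70/75]
  35 → stock rod 2 (new)  [load 35/75]
  40 → stock rod 2  [load 75/75]
  10 → stock rod 3 (new)  [load 10/75]
  35 → stock rod 3  [load 45/75]
  15 → stock rod 3  [load 60/75]
3 stock rods opened.

3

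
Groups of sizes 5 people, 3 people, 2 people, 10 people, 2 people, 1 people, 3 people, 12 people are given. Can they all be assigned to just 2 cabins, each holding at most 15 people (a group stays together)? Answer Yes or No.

Total = 38 people; ⌈38/15⌉ = 3.
At least 3 cabins are required, but only 2 are allowed.

No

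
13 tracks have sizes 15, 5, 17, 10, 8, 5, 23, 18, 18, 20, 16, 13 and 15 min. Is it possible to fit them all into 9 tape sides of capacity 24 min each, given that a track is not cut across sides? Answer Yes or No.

A valid assignment using 9 tape sides:
  side 1: 23 = 23
  side 2: 20 = 20
  side 3: 18 + 5 = 23
  side 4: 18 + 5 = 23
  side 5: 17 = 17
  side 6: 16 + 8 = 24
  side 7: 15 = 15
  side 8: 15 = 15
  side 9: 13 + 10 = 23
Every load is within 24 min, so 9 tape sides suffice.

Yes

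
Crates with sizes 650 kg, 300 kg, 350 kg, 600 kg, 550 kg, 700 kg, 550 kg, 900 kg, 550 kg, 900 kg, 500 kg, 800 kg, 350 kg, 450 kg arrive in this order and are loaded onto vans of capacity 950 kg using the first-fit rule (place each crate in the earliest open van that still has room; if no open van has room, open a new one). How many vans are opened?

  650 → van 1 (new)  [load 650/950]
  300 → van 1  [load 950/950]
  350 → van 2 (new)  [load 350/950]
  600 → van 2  [load 950/950]
  550 → van 3 (new)  [load 550/950]
  700 → van 4 (new)  [load 700/950]
  550 → van 5 (new)  [load 550/950]
  900 → van 6 (new)  [load 900/950]
  550 → van 7 (new)  [load 550/950]
  900 → van 8 (new)  [load 900/950]
  500 → van 9 (new)  [load 500/950]
  800 → van 10 (new)  [load 800/950]
  350 → van 3  [load 900/950]
  450 → van 9  [load 950/950]
10 vans opened.

10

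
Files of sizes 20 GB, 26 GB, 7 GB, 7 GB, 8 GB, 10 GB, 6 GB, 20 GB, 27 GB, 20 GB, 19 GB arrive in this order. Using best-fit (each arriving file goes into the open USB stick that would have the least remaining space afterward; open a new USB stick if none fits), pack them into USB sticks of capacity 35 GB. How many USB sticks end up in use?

  20 → USB stick 1 (new)  [load 20/35]
  26 → USB stick 2 (new)  [load 26/35]
  7 → USB stick 2  [load 33/35]
  7 → USB stick 1  [load 27/35]
  8 → USB stick 1  [load 35/35]
  10 → USB stick 3 (new)  [load 10/35]
  6 → USB stick 3  [load 16/35]
  20 → USB stick 4 (new)  [load 20/35]
  27 → USB stick 5 (new)  [load 27/35]
  20 → USB stick 6 (new)  [load 20/35]
  19 → USB stick 3  [load 35/35]
6 USB sticks opened.

6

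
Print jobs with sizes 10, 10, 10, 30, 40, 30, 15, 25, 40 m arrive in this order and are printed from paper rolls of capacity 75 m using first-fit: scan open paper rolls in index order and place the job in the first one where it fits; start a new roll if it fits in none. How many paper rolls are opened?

  10 → roll 1 (new)  [load 10/75]
  10 → roll 1  [load 20/75]
  10 → roll 1  [load 30/75]
  30 → roll 1  [load 60/75]
  40 → roll 2 (new)  [load 40/75]
  30 → roll 2  [load 70/75]
  15 → roll 1  [load 75/75]
  25 → roll 3 (new)  [load 25/75]
  40 → roll 3  [load 65/75]
3 paper rolls opened.

3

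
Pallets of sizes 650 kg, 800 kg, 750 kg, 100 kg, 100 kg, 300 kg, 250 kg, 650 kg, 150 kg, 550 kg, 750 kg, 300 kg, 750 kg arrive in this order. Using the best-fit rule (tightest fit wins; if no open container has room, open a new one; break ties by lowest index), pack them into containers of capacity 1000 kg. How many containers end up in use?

7

  650 → container 1 (new)  [load 650/1000]
  800 → container 2 (new)  [load 800/1000]
  750 → container 3 (new)  [load 750/1000]
  100 → container 2  [load 900/1000]
  100 → container 2  [load 1000/1000]
  300 → container 1  [load 950/1000]
  250 → container 3  [load 1000/1000]
  650 → container 4 (new)  [load 650/1000]
  150 → container 4  [load 800/1000]
  550 → container 5 (new)  [load 550/1000]
  750 → container 6 (new)  [load 750/1000]
  300 → container 5  [load 850/1000]
  750 → container 7 (new)  [load 750/1000]
7 containers opened.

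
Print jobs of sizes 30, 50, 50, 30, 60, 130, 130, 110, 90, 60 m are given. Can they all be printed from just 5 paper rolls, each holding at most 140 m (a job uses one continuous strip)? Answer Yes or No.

No

Total = 740 m; ⌈740/140⌉ = 6.
At least 6 paper rolls are required, but only 5 are allowed.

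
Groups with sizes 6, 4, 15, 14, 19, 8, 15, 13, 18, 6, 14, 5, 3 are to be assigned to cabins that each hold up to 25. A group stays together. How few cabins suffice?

Total = 19 + 18 + 15 + 15 + 14 + 14 + 13 + 8 + 6 + 6 + 5 + 4 + 3 = 140.
Lower bound: ⌈140/25⌉ = 6 cabins.
Also, 7 groups each exceed 25/2, and no two of those can share a cabin, so at least 7 cabins are needed.
A packing using 7 cabins:
  cabin 1: 19 + 6 = 25
  cabin 2: 18 + 6 = 24
  cabin 3: 15 + 8 = 23
  cabin 4: 15 + 5 + 4 = 24
  cabin 5: 14 + 3 = 17
  cabin 6: 14 = 14
  cabin 7: 13 = 13
This matches the lower bound, so 7 is optimal.

7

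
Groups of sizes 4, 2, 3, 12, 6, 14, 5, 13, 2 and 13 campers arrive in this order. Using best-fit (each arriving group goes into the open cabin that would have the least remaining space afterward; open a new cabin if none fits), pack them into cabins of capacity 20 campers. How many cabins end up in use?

  4 → cabin 1 (new)  [load 4/20]
  2 → cabin 1  [load 6/20]
  3 → cabin 1  [load 9/20]
  12 → cabin 2 (new)  [load 12/20]
  6 → cabin 2  [load 18/20]
  14 → cabin 3 (new)  [load 14/20]
  5 → cabin 3  [load 19/20]
  13 → cabin 4 (new)  [load 13/20]
  2 → cabin 2  [load 20/20]
  13 → cabin 5 (new)  [load 13/20]
5 cabins opened.

5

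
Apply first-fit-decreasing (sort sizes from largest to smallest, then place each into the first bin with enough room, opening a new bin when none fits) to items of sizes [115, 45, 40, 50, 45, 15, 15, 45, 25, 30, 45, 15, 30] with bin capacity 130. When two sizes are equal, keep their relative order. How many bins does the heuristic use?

4

Sorted descending: 115, 50, 45, 45, 45, 45, 40, 30, 30, 25, 15, 15, 15.
  115 → bin 1 (new)  [load 115/130]
  50 → bin 2 (new)  [load 50/130]
  45 → bin 2  [load 95/130]
  45 → bin 3 (new)  [load 45/130]
  45 → bin 3  [load 90/130]
  45 → bin 4 (new)  [load 45/130]
  40 → bin 3  [load 130/130]
  30 → bin 2  [load 125/130]
  30 → bin 4  [load 75/130]
  25 → bin 4  [load 100/130]
  15 → bin 1  [load 130/130]
  15 → bin 4  [load 115/130]
  15 → bin 4  [load 130/130]
4 bins opened.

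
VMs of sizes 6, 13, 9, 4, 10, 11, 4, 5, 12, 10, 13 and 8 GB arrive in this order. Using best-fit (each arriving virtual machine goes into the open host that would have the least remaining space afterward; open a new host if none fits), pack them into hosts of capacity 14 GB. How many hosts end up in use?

9

  6 → host 1 (new)  [load 6/14]
  13 → host 2 (new)  [load 13/14]
  9 → host 3 (new)  [load 9/14]
  4 → host 3  [load 13/14]
  10 → host 4 (new)  [load 10/14]
  11 → host 5 (new)  [load 11/14]
  4 → host 4  [load 14/14]
  5 → host 1  [load 11/14]
  12 → host 6 (new)  [load 12/14]
  10 → host 7 (new)  [load 10/14]
  13 → host 8 (new)  [load 13/14]
  8 → host 9 (new)  [load 8/14]
9 hosts opened.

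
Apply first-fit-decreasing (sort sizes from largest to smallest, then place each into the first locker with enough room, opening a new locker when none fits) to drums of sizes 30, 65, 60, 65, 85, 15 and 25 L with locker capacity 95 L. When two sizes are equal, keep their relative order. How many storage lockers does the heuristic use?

4

Sorted descending: 85, 65, 65, 60, 30, 25, 15.
  85 → locker 1 (new)  [load 85/95]
  65 → locker 2 (new)  [load 65/95]
  65 → locker 3 (new)  [load 65/95]
  60 → locker 4 (new)  [load 60/95]
  30 → locker 2  [load 95/95]
  25 → locker 3  [load 90/95]
  15 → locker 4  [load 75/95]
4 storage lockers opened.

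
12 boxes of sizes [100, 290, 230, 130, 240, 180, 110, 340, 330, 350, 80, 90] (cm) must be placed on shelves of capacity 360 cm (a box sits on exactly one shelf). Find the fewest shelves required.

8

Total = 350 + 340 + 330 + 290 + 240 + 230 + 180 + 130 + 110 + 100 + 90 + 80 = 2470 cm.
Lower bound: ⌈2470/360⌉ = 7 shelves.
A packing using 8 shelves:
  shelf 1: 350 = 350
  shelf 2: 340 = 340
  shelf 3: 330 = 330
  shelf 4: 290 = 290
  shelf 5: 240 + 110 = 350
  shelf 6: 230 + 130 = 360
  shelf 7: 180 + 100 + 80 = 360
  shelf 8: 90 = 90
No arrangement into 7 shelves stays within capacity, so 8 is optimal.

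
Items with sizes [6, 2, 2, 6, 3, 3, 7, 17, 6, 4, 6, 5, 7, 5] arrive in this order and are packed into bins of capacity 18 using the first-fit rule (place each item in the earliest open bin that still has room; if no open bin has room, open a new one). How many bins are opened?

  6 → bin 1 (new)  [load 6/18]
  2 → bin 1  [load 8/18]
  2 → bin 1  [load 10/18]
  6 → bin 1  [load 16/18]
  3 → bin 2 (new)  [load 3/18]
  3 → bin 2  [load 6/18]
  7 → bin 2  [load 13/18]
  17 → bin 3 (new)  [load 17/18]
  6 → bin 4 (new)  [load 6/18]
  4 → bin 2  [load 17/18]
  6 → bin 4  [load 12/18]
  5 → bin 4  [load 17/18]
  7 → bin 5 (new)  [load 7/18]
  5 → bin 5  [load 12/18]
5 bins opened.

5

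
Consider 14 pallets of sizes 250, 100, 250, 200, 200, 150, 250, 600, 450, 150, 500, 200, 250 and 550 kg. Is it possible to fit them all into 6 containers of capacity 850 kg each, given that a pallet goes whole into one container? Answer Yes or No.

A valid assignment using 5 containers:
  container 1: 600 + 250 = 850
  container 2: 550 + 250 = 800
  container 3: 500 + 250 + 100 = 850
  container 4: 450 + 250 + 150 = 850
  container 5: 200 + 200 + 200 + 150 = 750
That uses only 5 ≤ 6, so 6 containers are enough.

Yes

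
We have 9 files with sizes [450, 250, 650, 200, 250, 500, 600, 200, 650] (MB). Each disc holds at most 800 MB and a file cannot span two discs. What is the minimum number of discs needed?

6

Total = 650 + 650 + 600 + 500 + 450 + 250 + 250 + 200 + 200 = 3750 MB.
Lower bound: ⌈3750/800⌉ = 5 discs.
A packing using 6 discs:
  disc 1: 650 = 650
  disc 2: 650 = 650
  disc 3: 600 + 200 = 800
  disc 4: 500 + 250 = 750
  disc 5: 450 + 250 = 700
  disc 6: 200 = 200
No arrangement into 5 discs stays within capacity, so 6 is optimal.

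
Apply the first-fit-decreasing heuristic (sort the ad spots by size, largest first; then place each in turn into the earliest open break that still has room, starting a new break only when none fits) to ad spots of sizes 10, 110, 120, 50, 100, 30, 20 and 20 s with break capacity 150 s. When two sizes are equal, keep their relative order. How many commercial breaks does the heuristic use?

4

Sorted descending: 120, 110, 100, 50, 30, 20, 20, 10.
  120 → break 1 (new)  [load 120/150]
  110 → break 2 (new)  [load 110/150]
  100 → break 3 (new)  [load 100/150]
  50 → break 3  [load 150/150]
  30 → break 1  [load 150/150]
  20 → break 2  [load 130/150]
  20 → break 2  [load 150/150]
  10 → break 4 (new)  [load 10/150]
4 commercial breaks opened.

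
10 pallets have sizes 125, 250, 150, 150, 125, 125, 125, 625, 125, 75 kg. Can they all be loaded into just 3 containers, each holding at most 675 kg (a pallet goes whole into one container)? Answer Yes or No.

A valid assignment using 3 containers:
  container 1: 625 = 625
  container 2: 250 + 150 + 150 + 125 = 675
  container 3: 125 + 125 + 125 + 125 + 75 = 575
Every load is within 675 kg, so 3 containers suffice.

Yes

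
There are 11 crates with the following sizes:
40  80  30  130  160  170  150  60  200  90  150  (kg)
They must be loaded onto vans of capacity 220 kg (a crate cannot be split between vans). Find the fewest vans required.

Total = 200 + 170 + 160 + 150 + 150 + 130 + 90 + 80 + 60 + 40 + 30 = 1260 kg.
Lower bound: ⌈1260/220⌉ = 6 vans.
A packing using 7 vans:
  van 1: 200 = 200
  van 2: 170 + 40 = 210
  van 3: 160 + 60 = 220
  van 4: 150 + 30 = 180
  van 5: 150 = 150
  van 6: 130 + 90 = 220
  van 7: 80 = 80
No arrangement into 6 vans stays within capacity, so 7 is optimal.

7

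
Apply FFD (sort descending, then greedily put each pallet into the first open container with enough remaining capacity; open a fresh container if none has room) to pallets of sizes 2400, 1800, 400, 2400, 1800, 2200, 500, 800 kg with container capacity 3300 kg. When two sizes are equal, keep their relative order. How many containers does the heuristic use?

Sorted descending: 2400, 2400, 2200, 1800, 1800, 800, 500, 400.
  2400 → container 1 (new)  [load 2400/3300]
  2400 → container 2 (new)  [load 2400/3300]
  2200 → container 3 (new)  [load 2200/3300]
  1800 → container 4 (new)  [load 1800/3300]
  1800 → container 5 (new)  [load 1800/3300]
  800 → container 1  [load 3200/3300]
  500 → container 2  [load 2900/3300]
  400 → container 2  [load 3300/3300]
5 containers opened.

5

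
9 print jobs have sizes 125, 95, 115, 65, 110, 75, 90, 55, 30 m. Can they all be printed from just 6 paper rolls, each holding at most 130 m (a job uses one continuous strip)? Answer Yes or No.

No

Total = 760 m; ⌈760/130⌉ = 6.
The bound of 6 does not rule out 6, but exhaustive search shows no assignment into 6 paper rolls of capacity 130 m exists — the minimum is 7.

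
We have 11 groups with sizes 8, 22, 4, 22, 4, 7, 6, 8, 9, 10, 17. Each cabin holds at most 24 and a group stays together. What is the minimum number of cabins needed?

6

Total = 22 + 22 + 17 + 10 + 9 + 8 + 8 + 7 + 6 + 4 + 4 = 117.
Lower bound: ⌈117/24⌉ = 5 cabins.
A packing using 6 cabins:
  cabin 1: 22 = 22
  cabin 2: 22 = 22
  cabin 3: 17 + 7 = 24
  cabin 4: 10 + 9 + 4 = 23
  cabin 5: 8 + 8 + 6 = 22
  cabin 6: 4 = 4
No arrangement into 5 cabins stays within capacity, so 6 is optimal.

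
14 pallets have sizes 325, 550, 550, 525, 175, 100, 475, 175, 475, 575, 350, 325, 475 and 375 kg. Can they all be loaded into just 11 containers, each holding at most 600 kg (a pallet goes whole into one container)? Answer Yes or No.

A valid assignment using 11 containers:
  container 1: 575 = 575
  container 2: 550 = 550
  container 3: 550 = 550
  container 4: 525 = 525
  container 5: 475 + 100 = 575
  container 6: 475 = 475
  container 7: 475 = 475
  container 8: 375 + 175 = 550
  container 9: 350 + 175 = 525
  container 10: 325 = 325
  container 11: 325 = 325
Every load is within 600 kg, so 11 containers suffice.

Yes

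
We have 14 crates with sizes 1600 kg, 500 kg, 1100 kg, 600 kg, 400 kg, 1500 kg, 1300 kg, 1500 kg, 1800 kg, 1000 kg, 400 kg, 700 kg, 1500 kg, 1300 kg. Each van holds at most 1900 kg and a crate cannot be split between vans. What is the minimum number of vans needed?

Total = 1800 + 1600 + 1500 + 1500 + 1500 + 1300 + 1300 + 1100 + 1000 + 700 + 600 + 500 + 400 + 400 = 15200 kg.
Lower bound: ⌈15200/1900⌉ = 8 vans.
Also, 9 crates each exceed 950 kg, and no two of those can share a van, so at least 9 vans are needed.
A packing using 9 vans:
  van 1: 1800 = 1800
  van 2: 1600 = 1600
  van 3: 1500 + 400 = 1900
  van 4: 1500 + 400 = 1900
  van 5: 1500 = 1500
  van 6: 1300 + 600 = 1900
  van 7: 1300 + 500 = 1800
  van 8: 1100 + 700 = 1800
  van 9: 1000 = 1000
This matches the lower bound, so 9 is optimal.

9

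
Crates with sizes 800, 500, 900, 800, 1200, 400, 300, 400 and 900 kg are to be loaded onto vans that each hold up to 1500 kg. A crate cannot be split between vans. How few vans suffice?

5

Total = 1200 + 900 + 900 + 800 + 800 + 500 + 400 + 400 + 300 = 6200 kg.
Lower bound: ⌈6200/1500⌉ = 5 vans.
A packing using 5 vans:
  van 1: 1200 + 300 = 1500
  van 2: 900 + 500 = 1400
  van 3: 900 + 400 = 1300
  van 4: 800 + 400 = 1200
  van 5: 800 = 800
This matches the lower bound, so 5 is optimal.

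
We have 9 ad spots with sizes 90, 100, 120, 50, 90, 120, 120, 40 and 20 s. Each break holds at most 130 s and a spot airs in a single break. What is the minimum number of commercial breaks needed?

7

Total = 120 + 120 + 120 + 100 + 90 + 90 + 50 + 40 + 20 = 750 s.
Lower bound: ⌈750/130⌉ = 6 commercial breaks.
A packing using 7 commercial breaks:
  break 1: 120 = 120
  break 2: 120 = 120
  break 3: 120 = 120
  break 4: 100 + 20 = 120
  break 5: 90 + 40 = 130
  break 6: 90 = 90
  break 7: 50 = 50
No arrangement into 6 commercial breaks stays within capacity, so 7 is optimal.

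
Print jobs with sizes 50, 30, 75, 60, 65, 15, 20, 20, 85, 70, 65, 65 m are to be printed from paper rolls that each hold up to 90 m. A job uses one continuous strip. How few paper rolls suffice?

Total = 85 + 75 + 70 + 65 + 65 + 65 + 60 + 50 + 30 + 20 + 20 + 15 = 620 m.
Lower bound: ⌈620/90⌉ = 7 paper rolls.
Also, 8 print jobs each exceed 45 m, and no two of those can share a roll, so at least 8 paper rolls are needed.
A packing using 8 paper rolls:
  roll 1: 85 = 85
  roll 2: 75 + 15 = 90
  roll 3: 70 + 20 = 90
  roll 4: 65 + 20 = 85
  roll 5: 65 = 65
  roll 6: 65 = 65
  roll 7: 60 + 30 = 90
  roll 8: 50 = 50
This matches the lower bound, so 8 is optimal.

8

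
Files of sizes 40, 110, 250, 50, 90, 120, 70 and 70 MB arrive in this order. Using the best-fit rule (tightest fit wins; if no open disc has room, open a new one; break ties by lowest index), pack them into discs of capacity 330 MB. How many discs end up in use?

  40 → disc 1 (new)  [load 40/330]
  110 → disc 1  [load 150/330]
  250 → disc 2 (new)  [load 250/330]
  50 → disc 2  [load 300/330]
  90 → disc 1  [load 240/330]
  120 → disc 3 (new)  [load 120/330]
  70 → disc 1  [load 310/330]
  70 → disc 3  [load 190/330]
3 discs opened.

3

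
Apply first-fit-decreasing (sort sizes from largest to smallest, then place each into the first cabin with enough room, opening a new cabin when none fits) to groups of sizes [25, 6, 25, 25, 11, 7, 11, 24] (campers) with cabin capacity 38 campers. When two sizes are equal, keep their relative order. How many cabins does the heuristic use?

4

Sorted descending: 25, 25, 25, 24, 11, 11, 7, 6.
  25 → cabin 1 (new)  [load 25/38]
  25 → cabin 2 (new)  [load 25/38]
  25 → cabin 3 (new)  [load 25/38]
  24 → cabin 4 (new)  [load 24/38]
  11 → cabin 1  [load 36/38]
  11 → cabin 2  [load 36/38]
  7 → cabin 3  [load 32/38]
  6 → cabin 3  [load 38/38]
4 cabins opened.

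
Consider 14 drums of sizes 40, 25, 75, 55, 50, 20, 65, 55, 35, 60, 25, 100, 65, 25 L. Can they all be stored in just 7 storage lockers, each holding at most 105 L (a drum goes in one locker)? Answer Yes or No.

Yes

A valid assignment using 7 storage lockers:
  locker 1: 100 = 100
  locker 2: 75 + 25 = 100
  locker 3: 65 + 40 = 105
  locker 4: 65 + 35 = 100
  locker 5: 60 + 25 + 20 = 105
  locker 6: 55 + 50 = 105
  locker 7: 55 + 25 = 80
Every load is within 105 L, so 7 storage lockers suffice.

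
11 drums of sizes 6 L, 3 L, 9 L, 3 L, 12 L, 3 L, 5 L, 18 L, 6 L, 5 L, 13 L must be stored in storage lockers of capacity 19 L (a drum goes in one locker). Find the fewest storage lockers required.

5

Total = 18 + 13 + 12 + 9 + 6 + 6 + 5 + 5 + 3 + 3 + 3 = 83 L.
Lower bound: ⌈83/19⌉ = 5 storage lockers.
A packing using 5 storage lockers:
  locker 1: 18 = 18
  locker 2: 13 + 6 = 19
  locker 3: 12 + 6 = 18
  locker 4: 9 + 5 + 5 = 19
  locker 5: 3 + 3 + 3 = 9
This matches the lower bound, so 5 is optimal.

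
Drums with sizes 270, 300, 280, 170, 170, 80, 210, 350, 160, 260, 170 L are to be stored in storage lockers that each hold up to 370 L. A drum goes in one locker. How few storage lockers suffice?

8

Total = 350 + 300 + 280 + 270 + 260 + 210 + 170 + 170 + 170 + 160 + 80 = 2420 L.
Lower bound: ⌈2420/370⌉ = 7 storage lockers.
A packing using 8 storage lockers:
  locker 1: 350 = 350
  locker 2: 300 = 300
  locker 3: 280 + 80 = 360
  locker 4: 270 = 270
  locker 5: 260 = 260
  locker 6: 210 + 160 = 370
  locker 7: 170 + 170 = 340
  locker 8: 170 = 170
No arrangement into 7 storage lockers stays within capacity, so 8 is optimal.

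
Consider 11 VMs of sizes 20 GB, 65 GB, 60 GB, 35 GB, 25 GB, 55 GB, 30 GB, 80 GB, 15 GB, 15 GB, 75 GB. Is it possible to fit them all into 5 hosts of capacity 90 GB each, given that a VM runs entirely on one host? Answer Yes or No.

No

Total = 475 GB; ⌈475/90⌉ = 6.
At least 6 hosts are required, but only 5 are allowed.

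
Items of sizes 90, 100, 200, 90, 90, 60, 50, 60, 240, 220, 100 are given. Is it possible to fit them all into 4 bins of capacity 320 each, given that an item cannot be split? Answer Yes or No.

Total = 1300; ⌈1300/320⌉ = 5.
At least 5 bins are required, but only 4 are allowed.

No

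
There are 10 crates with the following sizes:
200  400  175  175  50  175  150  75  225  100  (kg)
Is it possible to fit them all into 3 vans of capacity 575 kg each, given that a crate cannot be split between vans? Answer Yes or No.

A valid assignment using 3 vans:
  van 1: 400 + 175 = 575
  van 2: 225 + 200 + 150 = 575
  van 3: 175 + 175 + 100 + 75 + 50 = 575
Every load is within 575 kg, so 3 vans suffice.

Yes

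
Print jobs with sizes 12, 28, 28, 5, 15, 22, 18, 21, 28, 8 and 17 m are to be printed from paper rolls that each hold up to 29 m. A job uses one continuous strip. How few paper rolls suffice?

Total = 28 + 28 + 28 + 22 + 21 + 18 + 17 + 15 + 12 + 8 + 5 = 202 m.
Lower bound: ⌈202/29⌉ = 7 paper rolls.
Also, 8 print jobs each exceed 29/2 m, and no two of those can share a roll, so at least 8 paper rolls are needed.
A packing using 8 paper rolls:
  roll 1: 28 = 28
  roll 2: 28 = 28
  roll 3: 28 = 28
  roll 4: 22 + 5 = 27
  roll 5: 21 + 8 = 29
  roll 6: 18 = 18
  roll 7: 17 + 12 = 29
  roll 8: 15 = 15
This matches the lower bound, so 8 is optimal.

8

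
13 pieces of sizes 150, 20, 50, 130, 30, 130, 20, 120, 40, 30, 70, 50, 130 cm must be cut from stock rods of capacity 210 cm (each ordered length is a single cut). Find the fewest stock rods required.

Total = 150 + 130 + 130 + 130 + 120 + 70 + 50 + 50 + 40 + 30 + 30 + 20 + 20 = 970 cm.
Lower bound: ⌈970/210⌉ = 5 stock rods.
A packing using 5 stock rods:
  stock rod 1: 150 + 50 = 200
  stock rod 2: 130 + 70 = 200
  stock rod 3: 130 + 50 + 30 = 210
  stock rod 4: 130 + 40 + 30 = 200
  stock rod 5: 120 + 20 + 20 = 160
This matches the lower bound, so 5 is optimal.

5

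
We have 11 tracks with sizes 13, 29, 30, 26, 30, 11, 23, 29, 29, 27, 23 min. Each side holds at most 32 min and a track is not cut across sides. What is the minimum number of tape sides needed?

10

Total = 30 + 30 + 29 + 29 + 29 + 27 + 26 + 23 + 23 + 13 + 11 = 270 min.
Lower bound: ⌈270/32⌉ = 9 tape sides.
A packing using 10 tape sides:
  side 1: 30 = 30
  side 2: 30 = 30
  side 3: 29 = 29
  side 4: 29 = 29
  side 5: 29 = 29
  side 6: 27 = 27
  side 7: 26 = 26
  side 8: 23 = 23
  side 9: 23 = 23
  side 10: 13 + 11 = 24
No arrangement into 9 tape sides stays within capacity, so 10 is optimal.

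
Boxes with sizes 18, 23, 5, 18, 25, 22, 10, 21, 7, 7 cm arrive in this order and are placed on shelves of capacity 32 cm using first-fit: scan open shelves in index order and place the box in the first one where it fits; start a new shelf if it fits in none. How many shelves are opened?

  18 → shelf 1 (new)  [load 18/32]
  23 → shelf 2 (new)  [load 23/32]
  5 → shelf 1  [load 23/32]
  18 → shelf 3 (new)  [load 18/32]
  25 → shelf 4 (new)  [load 25/32]
  22 → shelf 5 (new)  [load 22/32]
  10 → shelf 3  [load 28/32]
  21 → shelf 6 (new)  [load 21/32]
  7 → shelf 1  [load 30/32]
  7 → shelf 2  [load 30/32]
6 shelves opened.

6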